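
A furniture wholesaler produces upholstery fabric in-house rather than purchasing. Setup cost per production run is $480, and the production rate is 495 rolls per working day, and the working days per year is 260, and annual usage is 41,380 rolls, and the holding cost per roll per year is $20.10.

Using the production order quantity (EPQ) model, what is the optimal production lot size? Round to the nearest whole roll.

1,707 rolls

Daily demand d = 41,380/260 = 159.154; p = 495; 1 − d/p = 0.67848
EPQ = √(2DS / (H(1 − d/p)))
    = √(2 × 41,380 × 480 / (20.1 × 0.67848)) ≈ 1,706.73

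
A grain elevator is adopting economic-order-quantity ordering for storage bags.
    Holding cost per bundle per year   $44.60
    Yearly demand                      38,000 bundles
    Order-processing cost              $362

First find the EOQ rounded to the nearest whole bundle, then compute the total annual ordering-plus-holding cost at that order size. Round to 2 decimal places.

EOQ = √(2DS/H) = √(2 × 38,000 × 362 / 44.6)
    = √(616,860.99) ≈ 785.40 → Q = 785 bundles
Annual ordering cost = (D/Q)·S = (38,000/785) × 362 = $17,523.57
Annual holding cost  = (Q/2)·H = (785/2) × 44.6 = $17,505.50
Total = $17,523.57 + $17,505.50 = $35,029.07

$35,029.07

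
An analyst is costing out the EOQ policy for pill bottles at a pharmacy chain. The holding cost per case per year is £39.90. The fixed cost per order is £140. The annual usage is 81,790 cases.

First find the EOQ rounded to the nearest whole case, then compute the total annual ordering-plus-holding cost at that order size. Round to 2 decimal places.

£30,228.43

EOQ = √(2DS/H) = √(2 × 81,790 × 140 / 39.9)
    = √(573,964.91) ≈ 757.60 → Q = 758 cases
Annual ordering cost = (D/Q)·S = (81,790/758) × 140 = £15,106.33
Annual holding cost  = (Q/2)·H = (758/2) × 39.9 = £15,122.10
Total = £15,106.33 + £15,122.10 = £30,228.43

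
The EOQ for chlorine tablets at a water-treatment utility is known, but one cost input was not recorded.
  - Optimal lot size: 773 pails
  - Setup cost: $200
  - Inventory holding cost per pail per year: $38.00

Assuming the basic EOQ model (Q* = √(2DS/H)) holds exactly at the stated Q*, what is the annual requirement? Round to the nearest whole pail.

56,765 pails per year

Since Q* = (2DS/H)^½, squaring gives Q*²·H = 2DS.
D = Q²H / (2S) = 773² × 38 / (2 × 200) = 56,765.25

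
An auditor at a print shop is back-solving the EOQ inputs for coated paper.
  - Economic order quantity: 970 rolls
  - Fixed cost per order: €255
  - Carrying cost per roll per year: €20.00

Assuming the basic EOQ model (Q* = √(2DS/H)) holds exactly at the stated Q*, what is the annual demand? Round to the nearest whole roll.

Since Q* = (2DS/H)^½, squaring gives Q*²·H = 2DS.
D = Q²H / (2S) = 970² × 20 / (2 × 255) = 36,898.04

36,898 rolls per year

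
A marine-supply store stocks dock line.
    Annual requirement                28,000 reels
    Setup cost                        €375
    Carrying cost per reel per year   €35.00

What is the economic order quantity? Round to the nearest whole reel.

775 reels

EOQ = √(2DS/H) = √(2 × 28,000 × 375 / 35)
    = √(600,000.00) ≈ 774.60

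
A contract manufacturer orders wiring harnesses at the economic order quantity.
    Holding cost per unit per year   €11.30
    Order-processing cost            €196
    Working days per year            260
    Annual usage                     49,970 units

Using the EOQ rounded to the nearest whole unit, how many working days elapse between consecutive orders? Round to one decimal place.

2DS/H = 2·49,970·196/11.3 = 1,733,472.57
EOQ = √1,733,472.57 ≈ 1,316.61 → Q = 1,317 units
T = Q/D × 260 days = 1,317/49,970 × 260 = 6.853 days

6.9 days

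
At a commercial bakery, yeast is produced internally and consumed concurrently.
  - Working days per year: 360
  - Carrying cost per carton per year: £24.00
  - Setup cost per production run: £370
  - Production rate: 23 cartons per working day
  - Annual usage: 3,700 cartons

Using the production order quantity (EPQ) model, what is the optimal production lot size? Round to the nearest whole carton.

454 cartons

Daily demand d = 3,700/360 = 10.278; p = 23; 1 − d/p = 0.55314
EPQ = √(2DS / (H(1 − d/p)))
    = √(2 × 3,700 × 370 / (24 × 0.55314)) ≈ 454.14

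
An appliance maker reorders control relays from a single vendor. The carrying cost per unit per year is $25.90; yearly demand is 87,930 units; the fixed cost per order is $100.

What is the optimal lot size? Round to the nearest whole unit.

Optimal lot size Q* = (2 × 87,930 × $100 / $25.9)^½ ≈ 824.01

824 units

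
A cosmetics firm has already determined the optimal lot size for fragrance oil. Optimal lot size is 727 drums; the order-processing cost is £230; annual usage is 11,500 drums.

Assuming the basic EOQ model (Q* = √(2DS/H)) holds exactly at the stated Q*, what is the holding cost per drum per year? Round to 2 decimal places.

From Q* = √(2DS/H) ⇒ Q*² = 2DS/H.
H = 2DS / Q² = 2 × 11,500 × 230 / 727² = 10.0089

£10.01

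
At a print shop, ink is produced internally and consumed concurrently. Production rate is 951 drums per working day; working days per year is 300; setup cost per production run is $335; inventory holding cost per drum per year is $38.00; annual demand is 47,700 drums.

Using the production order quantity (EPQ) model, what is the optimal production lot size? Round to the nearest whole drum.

Daily demand d = 47,700/300 = 159.000; p = 951; 1 − d/p = 0.83281
EPQ = √(2DS / (H(1 − d/p)))
    = √(2 × 47,700 × 335 / (38 × 0.83281)) ≈ 1,004.92

1,005 drums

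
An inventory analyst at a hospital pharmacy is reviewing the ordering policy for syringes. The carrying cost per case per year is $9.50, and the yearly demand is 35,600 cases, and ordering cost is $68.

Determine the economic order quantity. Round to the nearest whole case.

2DS/H = 2·35,600·68/9.5 = 509,642.11
EOQ = √509,642.11 ≈ 713.89

714 cases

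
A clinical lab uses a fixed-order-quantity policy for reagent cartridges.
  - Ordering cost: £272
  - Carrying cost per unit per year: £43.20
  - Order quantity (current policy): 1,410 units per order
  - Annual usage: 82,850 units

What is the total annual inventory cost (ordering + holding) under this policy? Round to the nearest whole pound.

Orders/yr = 82,850/1,410 = 58.759; ordering cost = 58.759 × £272 = £15,982.41
Average inventory = 1,410/2 = 705; holding cost = 705 × £43.2 = £30,456.00
Total = £15,982.41 + £30,456.00 = £46,438.41

£46,438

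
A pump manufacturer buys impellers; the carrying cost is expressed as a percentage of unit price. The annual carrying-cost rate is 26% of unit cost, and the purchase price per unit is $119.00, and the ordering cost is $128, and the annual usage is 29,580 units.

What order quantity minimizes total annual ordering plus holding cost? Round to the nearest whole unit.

495 units

H = i·C = 0.26 × $119 = $30.9400 per unit-year
2DS/H = 2·29,580·128/30.94 = 244,747.25
EOQ = √244,747.25 ≈ 494.72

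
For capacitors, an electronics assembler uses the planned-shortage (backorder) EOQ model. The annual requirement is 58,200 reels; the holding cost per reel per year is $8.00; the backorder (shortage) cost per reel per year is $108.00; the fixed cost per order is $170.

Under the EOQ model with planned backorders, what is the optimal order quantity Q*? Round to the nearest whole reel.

1,630 reels

Basic EOQ = √(2·58,200·170/8) = 1,572.736
Backorder adjustment √((H+b)/b) = √((8+108)/108) = 1.0364
Q* = 1,572.736 × 1.0364 ≈ 1,629.95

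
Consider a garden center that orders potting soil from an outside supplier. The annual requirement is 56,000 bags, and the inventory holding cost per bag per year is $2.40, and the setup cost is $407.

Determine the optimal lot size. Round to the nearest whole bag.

4,358 bags

Q* = √(2·D·S / H) = √(2·56,000·407 / 2.4) = √18,993,333.3 ≈ 4,358.13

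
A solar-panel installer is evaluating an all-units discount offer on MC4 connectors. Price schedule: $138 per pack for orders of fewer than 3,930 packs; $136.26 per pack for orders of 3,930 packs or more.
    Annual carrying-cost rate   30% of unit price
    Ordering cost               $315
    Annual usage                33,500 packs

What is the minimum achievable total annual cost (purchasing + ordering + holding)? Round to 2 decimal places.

$4,647,720.38

H₁ = 30%×$138 = $41.4000;  H₂ = 30%×$136.26 = $40.8780
EOQ₁ = √(2×33,500×315/41.4000) = 713.99  (< 3,930, feasible at tier 1)
EOQ₂ = √(2×33,500×315/40.8780) = 718.53  (< 3,930 → use Q = 3,930 at tier-2 price)
TC(tier 1 (EOQ₁), Q≈714.0) = $4,652,559.21
TC(tier 2, Q≈3,930.0) = $4,647,720.38
Minimum at tier 2: $4,647,720.38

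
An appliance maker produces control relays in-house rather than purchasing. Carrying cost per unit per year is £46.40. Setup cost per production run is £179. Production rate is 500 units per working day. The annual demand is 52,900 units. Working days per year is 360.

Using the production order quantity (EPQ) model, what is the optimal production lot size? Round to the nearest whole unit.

760 units

Daily demand d = 52,900/360 = 146.944; p = 500; 1 − d/p = 0.70611
EPQ = √(2DS / (H(1 − d/p)))
    = √(2 × 52,900 × 179 / (46.4 × 0.70611)) ≈ 760.28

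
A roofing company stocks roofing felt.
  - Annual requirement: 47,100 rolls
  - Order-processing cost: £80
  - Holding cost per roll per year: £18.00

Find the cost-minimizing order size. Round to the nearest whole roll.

2DS/H = 2·47,100·80/18 = 418,666.67
EOQ = √418,666.67 ≈ 647.04

647 rolls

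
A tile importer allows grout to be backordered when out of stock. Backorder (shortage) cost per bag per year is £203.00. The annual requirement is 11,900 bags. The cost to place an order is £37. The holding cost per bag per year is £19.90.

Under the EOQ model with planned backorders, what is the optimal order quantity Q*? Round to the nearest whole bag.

Basic EOQ = √(2·11,900·37/19.9) = 210.360
Backorder adjustment √((H+b)/b) = √((19.9+203)/203) = 1.0479
Q* = 210.360 × 1.0479 ≈ 220.43

220 bags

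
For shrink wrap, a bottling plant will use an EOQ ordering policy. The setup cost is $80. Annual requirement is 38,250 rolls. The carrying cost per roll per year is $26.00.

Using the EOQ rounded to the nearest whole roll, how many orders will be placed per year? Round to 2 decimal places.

Q* = √(2·D·S / H) = √(2·38,250·80 / 26) = √235,384.6 ≈ 485.16 → Q = 485
Orders per year = D/Q = 38,250 / 485 = 78.866

78.87 orders per year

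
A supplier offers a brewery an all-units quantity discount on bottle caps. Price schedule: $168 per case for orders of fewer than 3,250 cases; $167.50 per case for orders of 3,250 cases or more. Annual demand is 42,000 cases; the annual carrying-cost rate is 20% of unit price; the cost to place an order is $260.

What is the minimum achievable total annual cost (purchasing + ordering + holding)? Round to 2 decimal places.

$7,083,089.19

H₁ = 20%×$168 = $33.6000;  H₂ = 20%×$167.50 = $33.5000
EOQ₁ = √(2×42,000×260/33.6000) = 806.23  (< 3,250, feasible at tier 1)
EOQ₂ = √(2×42,000×260/33.5000) = 807.43  (< 3,250 → use Q = 3,250 at tier-2 price)
TC(tier 1 (EOQ₁), Q≈806.2) = $7,083,089.19
TC(tier 2, Q≈3,250.0) = $7,092,797.50
Minimum at tier 1 (EOQ₁): $7,083,089.19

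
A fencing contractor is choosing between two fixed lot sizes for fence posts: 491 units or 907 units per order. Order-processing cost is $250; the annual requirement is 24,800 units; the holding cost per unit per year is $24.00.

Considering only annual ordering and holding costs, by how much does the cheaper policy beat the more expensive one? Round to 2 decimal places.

$799.57

For each Q, cost = (D/Q)·S + (Q/2)·H.
TC(491) = (24,800/491)×250 + (491/2)×24 = $18,519.29
TC(907) = (24,800/907)×250 + (907/2)×24 = $17,719.72
Cheaper: Q = 907.  Difference = $799.57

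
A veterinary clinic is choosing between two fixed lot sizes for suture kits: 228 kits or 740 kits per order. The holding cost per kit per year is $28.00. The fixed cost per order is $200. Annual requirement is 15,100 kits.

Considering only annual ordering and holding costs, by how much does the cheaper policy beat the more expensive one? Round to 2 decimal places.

$1,996.53

Annual cost at Q: ordering D·S/Q plus holding Q·H/2.
TC(228) = (15,100/228)×200 + (228/2)×28 = $16,437.61
TC(740) = (15,100/740)×200 + (740/2)×28 = $14,441.08
Cheaper: Q = 740.  Difference = $1,996.53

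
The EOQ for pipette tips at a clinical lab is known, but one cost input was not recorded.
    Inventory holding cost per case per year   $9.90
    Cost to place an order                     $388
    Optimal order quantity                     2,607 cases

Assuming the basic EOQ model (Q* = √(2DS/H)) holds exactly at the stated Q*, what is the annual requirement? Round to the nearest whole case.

From Q* = √(2DS/H) ⇒ Q*² = 2DS/H.
D = Q²H / (2S) = 2,607² × 9.9 / (2 × 388) = 86,707.27

86,707 cases per year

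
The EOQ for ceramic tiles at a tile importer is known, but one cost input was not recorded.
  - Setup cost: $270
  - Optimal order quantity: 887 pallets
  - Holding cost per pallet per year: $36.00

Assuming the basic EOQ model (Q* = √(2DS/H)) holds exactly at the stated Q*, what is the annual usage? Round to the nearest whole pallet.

52,451 pallets per year

EOQ relation: Q² = 2DS/H, so rearrange for the unknown.
D = Q²H / (2S) = 887² × 36 / (2 × 270) = 52,451.27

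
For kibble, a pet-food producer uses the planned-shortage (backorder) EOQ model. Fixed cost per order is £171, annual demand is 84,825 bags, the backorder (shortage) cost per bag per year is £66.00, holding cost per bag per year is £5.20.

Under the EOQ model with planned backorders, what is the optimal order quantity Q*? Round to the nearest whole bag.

2,453 bags

Q* = √(2DS/H) · √((H + b)/b)
   = √(2 × 84,825 × 171 / 5.2) · √((5.2 + 66) / 66)
   = 2,361.964 × 1.0386 ≈ 2,453.25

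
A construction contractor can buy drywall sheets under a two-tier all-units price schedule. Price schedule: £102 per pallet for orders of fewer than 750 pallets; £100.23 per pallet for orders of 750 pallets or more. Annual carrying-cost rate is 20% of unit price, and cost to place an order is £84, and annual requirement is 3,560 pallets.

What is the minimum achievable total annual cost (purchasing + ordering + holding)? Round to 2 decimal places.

£364,734.77

H₁ = 20%×£102 = £20.4000;  H₂ = 20%×£100.23 = £20.0460
EOQ₁ = √(2×3,560×84/20.4000) = 171.22  (< 750, feasible at tier 1)
EOQ₂ = √(2×3,560×84/20.0460) = 172.73  (< 750 → use Q = 750 at tier-2 price)
TC(tier 1 (EOQ₁), Q≈171.2) = £366,612.97
TC(tier 2, Q≈750.0) = £364,734.77
Minimum at tier 2: £364,734.77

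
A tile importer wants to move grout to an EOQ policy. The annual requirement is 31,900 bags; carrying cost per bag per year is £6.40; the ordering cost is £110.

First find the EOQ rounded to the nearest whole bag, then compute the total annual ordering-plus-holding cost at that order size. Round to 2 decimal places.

£6,701.88

Optimal lot size Q* = (2 × 31,900 × £110 / £6.4)^½ ≈ 1,047.17 → Q = 1,047 bags
Ordering: D/Q × S = 31,900/1,047 × £110 = £3,351.48
Holding:  Q/2 × H = 1,047/2 × £6.4 = £3,350.40
Total = £3,351.48 + £3,350.40 = £6,701.88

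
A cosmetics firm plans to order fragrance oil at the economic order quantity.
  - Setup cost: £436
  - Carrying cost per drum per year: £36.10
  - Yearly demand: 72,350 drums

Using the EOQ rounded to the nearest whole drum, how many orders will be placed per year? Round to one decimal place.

54.7 orders per year

EOQ = √(2DS/H) = √(2 × 72,350 × 436 / 36.1)
    = √(1,747,623.27) ≈ 1,321.98 → Q = 1,322
N = D/Q = 72,350/1,322 ≈ 54.728 orders/yr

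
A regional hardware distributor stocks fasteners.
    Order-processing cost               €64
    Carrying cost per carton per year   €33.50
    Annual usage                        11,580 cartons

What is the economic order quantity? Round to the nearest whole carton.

210 cartons

Q* = √(2·D·S / H) = √(2·11,580·64 / 33.5) = √44,246.0 ≈ 210.35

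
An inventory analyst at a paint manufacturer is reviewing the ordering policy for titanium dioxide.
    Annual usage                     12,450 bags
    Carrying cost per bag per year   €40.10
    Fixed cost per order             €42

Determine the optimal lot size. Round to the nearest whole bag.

EOQ = √(2DS/H) = √(2 × 12,450 × 42 / 40.1)
    = √(26,079.80) ≈ 161.49

161 bags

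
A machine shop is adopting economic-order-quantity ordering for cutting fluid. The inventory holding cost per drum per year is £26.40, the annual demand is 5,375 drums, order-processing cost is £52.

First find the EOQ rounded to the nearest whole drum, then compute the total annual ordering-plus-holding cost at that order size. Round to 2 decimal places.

£3,841.58

EOQ = √(2DS/H) = √(2 × 5,375 × 52 / 26.4)
    = √(21,174.24) ≈ 145.51 → Q = 146 drums
Ordering: D/Q × S = 5,375/146 × £52 = £1,914.38
Holding:  Q/2 × H = 146/2 × £26.4 = £1,927.20
Total = £1,914.38 + £1,927.20 = £3,841.58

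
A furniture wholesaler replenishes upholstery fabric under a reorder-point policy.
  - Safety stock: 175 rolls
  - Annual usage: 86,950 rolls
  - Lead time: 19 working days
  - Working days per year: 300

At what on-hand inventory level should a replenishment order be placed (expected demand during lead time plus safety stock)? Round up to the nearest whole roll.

Daily demand d = 86,950 / 300 = 289.833 rolls/day
Demand during lead time = 289.833 × 19 = 5,506.83
Reorder point = 5,506.83 + 175 = 5,681.83 → round up

5,682 rolls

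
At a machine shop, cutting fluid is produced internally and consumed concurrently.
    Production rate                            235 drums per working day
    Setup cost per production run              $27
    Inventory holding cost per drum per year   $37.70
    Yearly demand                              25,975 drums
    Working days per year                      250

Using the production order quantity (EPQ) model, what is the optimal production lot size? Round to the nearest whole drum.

d = 25,975/250 = 103.9000 drums/day;  effective holding cost H(1 − d/p) = 37.7·(1 − 103.9000/235) = 21.03179
Q* = √(2DS / H_eff) = √(2·25,975·27 / 21.03179) ≈ 258.25

258 drums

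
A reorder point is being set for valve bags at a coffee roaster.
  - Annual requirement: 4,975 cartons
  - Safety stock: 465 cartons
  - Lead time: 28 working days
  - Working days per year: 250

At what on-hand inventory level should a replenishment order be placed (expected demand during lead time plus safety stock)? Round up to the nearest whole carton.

Daily demand d = 4,975 / 250 = 19.900 cartons/day
Demand during lead time = 19.900 × 28 = 557.20
Reorder point = 557.20 + 465 = 1,022.20 → round up

1,023 cartons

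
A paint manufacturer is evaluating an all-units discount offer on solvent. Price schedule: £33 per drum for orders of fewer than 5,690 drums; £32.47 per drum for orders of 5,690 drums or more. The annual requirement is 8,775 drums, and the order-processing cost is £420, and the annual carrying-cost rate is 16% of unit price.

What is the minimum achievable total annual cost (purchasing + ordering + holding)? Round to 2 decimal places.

H₁ = 16%×£33 = £5.2800;  H₂ = 16%×£32.47 = £5.1952
EOQ₁ = √(2×8,775×420/5.2800) = 1,181.53  (< 5,690, feasible at tier 1)
EOQ₂ = √(2×8,775×420/5.1952) = 1,191.14  (< 5,690 → use Q = 5,690 at tier-2 price)
TC(tier 1 (EOQ₁), Q≈1,181.5) = £295,813.50
TC(tier 2, Q≈5,690.0) = £300,352.31
Minimum at tier 1 (EOQ₁): £295,813.50

£295,813.50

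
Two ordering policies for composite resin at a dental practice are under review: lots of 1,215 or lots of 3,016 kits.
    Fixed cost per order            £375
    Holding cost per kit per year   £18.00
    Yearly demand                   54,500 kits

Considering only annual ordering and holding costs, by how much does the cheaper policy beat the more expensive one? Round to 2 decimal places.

£6,164.37

For each Q, cost = (D/Q)·S + (Q/2)·H.
TC(1,215) = (54,500/1,215)×375 + (1,215/2)×18 = £27,755.99
TC(3,016) = (54,500/3,016)×375 + (3,016/2)×18 = £33,920.36
Lots of 1,215 are cheaper by £6,164.37.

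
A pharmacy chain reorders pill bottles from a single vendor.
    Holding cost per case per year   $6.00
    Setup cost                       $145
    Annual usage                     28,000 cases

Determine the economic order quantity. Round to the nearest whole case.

Optimal lot size Q* = (2 × 28,000 × $145 / $6)^½ ≈ 1,163.33

1,163 cases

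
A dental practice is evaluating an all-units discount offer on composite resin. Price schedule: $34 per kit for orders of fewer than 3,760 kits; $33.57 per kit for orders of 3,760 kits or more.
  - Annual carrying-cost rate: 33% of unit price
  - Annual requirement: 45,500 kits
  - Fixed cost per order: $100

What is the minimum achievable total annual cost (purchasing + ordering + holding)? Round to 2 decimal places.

$1,549,471.93

H₁ = 33%×$34 = $11.2200;  H₂ = 33%×$33.57 = $11.0781
EOQ₁ = √(2×45,500×100/11.2200) = 900.58  (< 3,760, feasible at tier 1)
EOQ₂ = √(2×45,500×100/11.0781) = 906.33  (< 3,760 → use Q = 3,760 at tier-2 price)
TC(tier 1 (EOQ₁), Q≈900.6) = $1,557,104.55
TC(tier 2, Q≈3,760.0) = $1,549,471.93
Minimum at tier 2: $1,549,471.93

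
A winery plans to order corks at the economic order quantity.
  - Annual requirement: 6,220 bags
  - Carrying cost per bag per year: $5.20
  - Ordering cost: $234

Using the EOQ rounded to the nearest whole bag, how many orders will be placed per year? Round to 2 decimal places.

8.32 orders per year

EOQ = √(2DS/H) = √(2 × 6,220 × 234 / 5.2)
    = √(559,800.00) ≈ 748.20 → Q = 748
Orders per year = D/Q = 6,220 / 748 = 8.316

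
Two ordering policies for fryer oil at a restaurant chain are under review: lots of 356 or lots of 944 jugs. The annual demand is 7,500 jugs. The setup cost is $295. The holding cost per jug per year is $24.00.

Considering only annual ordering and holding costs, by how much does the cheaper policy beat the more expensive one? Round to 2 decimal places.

TC(Q) = (D/Q)S + (Q/2)H
TC(356) = (7,500/356)×295 + (356/2)×24 = $10,486.89
TC(944) = (7,500/944)×295 + (944/2)×24 = $13,671.75
Lots of 356 are cheaper by $3,184.86.

$3,184.86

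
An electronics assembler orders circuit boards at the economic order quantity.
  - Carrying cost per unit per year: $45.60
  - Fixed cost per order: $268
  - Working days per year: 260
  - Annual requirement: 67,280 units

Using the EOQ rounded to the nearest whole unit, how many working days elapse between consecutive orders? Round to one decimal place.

3.4 days

EOQ = √(2DS/H) = √(2 × 67,280 × 268 / 45.6)
    = √(790,835.09) ≈ 889.29 → Q = 889 units
T = Q/D × 260 days = 889/67,280 × 260 = 3.435 days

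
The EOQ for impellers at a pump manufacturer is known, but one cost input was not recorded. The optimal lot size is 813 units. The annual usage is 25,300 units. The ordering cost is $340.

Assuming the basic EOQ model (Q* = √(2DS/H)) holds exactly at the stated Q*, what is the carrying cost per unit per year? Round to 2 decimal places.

$26.03

EOQ relation: Q² = 2DS/H, so rearrange for the unknown.
H = 2DS / Q² = 2 × 25,300 × 340 / 813² = 26.0285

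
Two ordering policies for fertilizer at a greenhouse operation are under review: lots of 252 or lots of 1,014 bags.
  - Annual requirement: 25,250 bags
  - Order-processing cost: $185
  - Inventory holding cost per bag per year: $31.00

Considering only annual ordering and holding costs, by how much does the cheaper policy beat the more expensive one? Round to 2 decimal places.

$2,118.95

TC(Q) = (D/Q)S + (Q/2)H
TC(252) = (25,250/252)×185 + (252/2)×31 = $22,442.71
TC(1,014) = (25,250/1,014)×185 + (1,014/2)×31 = $20,323.76
Cheaper: Q = 1,014.  Difference = $2,118.95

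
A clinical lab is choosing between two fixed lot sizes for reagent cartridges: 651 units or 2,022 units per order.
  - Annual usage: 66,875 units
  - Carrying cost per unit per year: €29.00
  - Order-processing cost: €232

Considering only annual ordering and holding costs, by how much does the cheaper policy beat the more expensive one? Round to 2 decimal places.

TC(Q) = (D/Q)S + (Q/2)H
TC(651) = (66,875/651)×232 + (651/2)×29 = €33,272.07
TC(2,022) = (66,875/2,022)×232 + (2,022/2)×29 = €36,992.10
Lots of 651 are cheaper by €3,720.03.

€3,720.03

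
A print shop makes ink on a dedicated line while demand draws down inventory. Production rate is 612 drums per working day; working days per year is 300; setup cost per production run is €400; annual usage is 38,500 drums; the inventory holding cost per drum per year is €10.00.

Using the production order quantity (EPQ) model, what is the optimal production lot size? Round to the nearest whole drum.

d = 38,500/300 = 128.3333 drums/day;  effective holding cost H(1 − d/p) = 10·(1 − 128.3333/612) = 7.90305
Q* = √(2DS / H_eff) = √(2·38,500·400 / 7.90305) ≈ 1,974.14

1,974 drums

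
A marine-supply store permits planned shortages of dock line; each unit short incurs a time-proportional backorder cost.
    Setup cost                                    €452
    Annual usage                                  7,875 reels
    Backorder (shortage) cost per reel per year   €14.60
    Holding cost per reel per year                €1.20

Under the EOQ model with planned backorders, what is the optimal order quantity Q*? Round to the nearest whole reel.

Q* = √(2DS/H) · √((H + b)/b)
   = √(2 × 7,875 × 452 / 1.2) · √((1.2 + 14.6) / 14.6)
   = 2,435.672 × 1.0403 ≈ 2,533.79

2,534 reels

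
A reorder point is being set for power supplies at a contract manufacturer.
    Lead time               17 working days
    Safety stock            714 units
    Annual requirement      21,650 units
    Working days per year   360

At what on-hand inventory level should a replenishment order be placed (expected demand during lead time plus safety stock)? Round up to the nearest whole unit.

Daily demand d = 21,650 / 360 = 60.139 units/day
Demand during lead time = 60.139 × 17 = 1,022.36
Reorder point = 1,022.36 + 714 = 1,736.36 → round up

1,737 units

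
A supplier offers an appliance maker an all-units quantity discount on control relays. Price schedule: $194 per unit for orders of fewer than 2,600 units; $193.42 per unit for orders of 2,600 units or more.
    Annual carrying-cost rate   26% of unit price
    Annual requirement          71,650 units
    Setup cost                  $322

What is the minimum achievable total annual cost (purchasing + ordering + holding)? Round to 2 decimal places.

H₁ = 26%×$194 = $50.4400;  H₂ = 26%×$193.42 = $50.2892
EOQ₁ = √(2×71,650×322/50.4400) = 956.45  (< 2,600, feasible at tier 1)
EOQ₂ = √(2×71,650×322/50.2892) = 957.89  (< 2,600 → use Q = 2,600 at tier-2 price)
TC(tier 1 (EOQ₁), Q≈956.5) = $13,948,343.47
TC(tier 2, Q≈2,600.0) = $13,932,792.54
Minimum at tier 2: $13,932,792.54

$13,932,792.54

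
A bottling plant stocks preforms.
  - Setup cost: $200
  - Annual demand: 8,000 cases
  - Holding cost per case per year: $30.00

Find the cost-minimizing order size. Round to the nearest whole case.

EOQ = √(2DS/H) = √(2 × 8,000 × 200 / 30)
    = √(106,666.67) ≈ 326.60

327 cases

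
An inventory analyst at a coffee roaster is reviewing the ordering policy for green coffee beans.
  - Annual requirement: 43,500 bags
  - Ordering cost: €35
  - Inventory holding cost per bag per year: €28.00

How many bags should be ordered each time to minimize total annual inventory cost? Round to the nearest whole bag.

330 bags

2DS/H = 2·43,500·35/28 = 108,750.00
EOQ = √108,750.00 ≈ 329.77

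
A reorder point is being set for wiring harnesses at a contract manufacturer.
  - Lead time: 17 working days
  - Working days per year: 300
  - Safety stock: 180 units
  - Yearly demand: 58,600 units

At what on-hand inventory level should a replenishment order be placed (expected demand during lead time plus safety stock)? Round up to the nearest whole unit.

Daily demand d = 58,600 / 300 = 195.333 units/day
Demand during lead time = 195.333 × 17 = 3,320.67
Reorder point = 3,320.67 + 180 = 3,500.67 → round up

3,501 units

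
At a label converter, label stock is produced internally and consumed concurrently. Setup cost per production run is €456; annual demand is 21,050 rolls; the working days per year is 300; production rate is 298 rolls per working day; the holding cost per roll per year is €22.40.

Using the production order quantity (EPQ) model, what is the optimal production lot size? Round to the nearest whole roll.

1,059 rolls

d = 21,050/300 = 70.1667 rolls/day;  effective holding cost H(1 − d/p) = 22.4·(1 − 70.1667/298) = 17.12573
Q* = √(2DS / H_eff) = √(2·21,050·456 / 17.12573) ≈ 1,058.76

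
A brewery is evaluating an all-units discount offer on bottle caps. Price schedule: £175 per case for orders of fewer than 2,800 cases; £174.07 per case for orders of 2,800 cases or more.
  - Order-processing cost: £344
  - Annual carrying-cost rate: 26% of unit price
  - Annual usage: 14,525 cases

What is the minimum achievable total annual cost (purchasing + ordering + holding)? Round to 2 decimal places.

H₁ = 26%×£175 = £45.5000;  H₂ = 26%×£174.07 = £45.2582
EOQ₁ = √(2×14,525×344/45.5000) = 468.65  (< 2,800, feasible at tier 1)
EOQ₂ = √(2×14,525×344/45.2582) = 469.90  (< 2,800 → use Q = 2,800 at tier-2 price)
TC(tier 1 (EOQ₁), Q≈468.6) = £2,563,198.48
TC(tier 2, Q≈2,800.0) = £2,593,512.73
Minimum at tier 1 (EOQ₁): £2,563,198.48

£2,563,198.48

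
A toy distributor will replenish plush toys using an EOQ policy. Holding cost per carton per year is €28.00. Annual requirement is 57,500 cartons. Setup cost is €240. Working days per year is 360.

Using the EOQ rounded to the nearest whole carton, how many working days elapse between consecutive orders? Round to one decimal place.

6.2 days

EOQ = √(2DS/H) = √(2 × 57,500 × 240 / 28)
    = √(985,714.29) ≈ 992.83 → Q = 993 cartons
Days between orders = 360 / (D/Q) = 360 / 57.905 ≈ 6.217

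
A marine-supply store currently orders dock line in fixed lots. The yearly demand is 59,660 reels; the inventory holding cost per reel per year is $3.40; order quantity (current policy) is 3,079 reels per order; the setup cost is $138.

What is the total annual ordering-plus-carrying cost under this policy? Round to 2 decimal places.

Annual ordering cost = (D/Q)·S = (59,660/3,079) × 138 = $2,673.95
Annual holding cost  = (Q/2)·H = (3,079/2) × 3.4 = $5,234.30
Total = $2,673.95 + $5,234.30 = $7,908.25

$7,908.25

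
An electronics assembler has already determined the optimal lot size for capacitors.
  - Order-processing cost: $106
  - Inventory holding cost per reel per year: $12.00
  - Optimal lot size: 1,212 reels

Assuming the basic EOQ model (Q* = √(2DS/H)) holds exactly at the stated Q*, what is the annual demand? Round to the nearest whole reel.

83,148 reels per year

Since Q* = (2DS/H)^½, squaring gives Q*²·H = 2DS.
D = Q²H / (2S) = 1,212² × 12 / (2 × 106) = 83,147.77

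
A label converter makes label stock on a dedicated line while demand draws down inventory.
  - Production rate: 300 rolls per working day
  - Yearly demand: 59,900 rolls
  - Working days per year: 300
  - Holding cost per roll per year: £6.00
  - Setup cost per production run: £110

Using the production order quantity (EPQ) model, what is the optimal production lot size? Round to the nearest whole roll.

2,563 rolls

d = 59,900/300 = 199.6667 rolls/day;  effective holding cost H(1 − d/p) = 6·(1 − 199.6667/300) = 2.00667
Q* = √(2DS / H_eff) = √(2·59,900·110 / 2.00667) ≈ 2,562.64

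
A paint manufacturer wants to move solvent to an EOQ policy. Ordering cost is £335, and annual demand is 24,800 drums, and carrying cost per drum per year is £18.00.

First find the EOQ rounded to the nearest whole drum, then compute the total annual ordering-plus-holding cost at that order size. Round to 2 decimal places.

Q* = √(2·D·S / H) = √(2·24,800·335 / 18) = √923,111.1 ≈ 960.79 → Q = 961 drums
Orders/yr = 24,800/961 = 25.806; ordering cost = 25.806 × £335 = £8,645.16
Average inventory = 961/2 = 480.5; holding cost = 480.5 × £18 = £8,649.00
Total = £8,645.16 + £8,649.00 = £17,294.16

£17,294.16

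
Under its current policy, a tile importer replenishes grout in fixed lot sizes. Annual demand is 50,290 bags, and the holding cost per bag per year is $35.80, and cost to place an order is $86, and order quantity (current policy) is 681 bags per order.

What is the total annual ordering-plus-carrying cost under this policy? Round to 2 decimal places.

Ordering: D/Q × S = 50,290/681 × $86 = $6,350.87
Holding:  Q/2 × H = 681/2 × $35.8 = $12,189.90
Total = $6,350.87 + $12,189.90 = $18,540.77

$18,540.77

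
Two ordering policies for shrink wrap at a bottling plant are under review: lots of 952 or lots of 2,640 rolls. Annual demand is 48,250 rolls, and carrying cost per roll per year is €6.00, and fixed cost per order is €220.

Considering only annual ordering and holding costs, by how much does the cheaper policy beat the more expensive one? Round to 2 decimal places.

€2,065.38

For each Q, cost = (D/Q)·S + (Q/2)·H.
TC(952) = (48,250/952)×220 + (952/2)×6 = €14,006.21
TC(2,640) = (48,250/2,640)×220 + (2,640/2)×6 = €11,940.83
|ΔTC| = |€14,006.21 − €11,940.83| = €2,065.38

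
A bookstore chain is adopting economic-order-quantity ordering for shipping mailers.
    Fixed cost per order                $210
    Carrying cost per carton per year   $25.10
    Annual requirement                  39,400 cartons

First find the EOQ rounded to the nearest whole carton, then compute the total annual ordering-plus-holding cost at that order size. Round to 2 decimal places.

EOQ = √(2DS/H) = √(2 × 39,400 × 210 / 25.1)
    = √(659,282.87) ≈ 811.96 → Q = 812 cartons
Ordering: D/Q × S = 39,400/812 × $210 = $10,189.66
Holding:  Q/2 × H = 812/2 × $25.1 = $10,190.60
Total = $10,189.66 + $10,190.60 = $20,380.26

$20,380.26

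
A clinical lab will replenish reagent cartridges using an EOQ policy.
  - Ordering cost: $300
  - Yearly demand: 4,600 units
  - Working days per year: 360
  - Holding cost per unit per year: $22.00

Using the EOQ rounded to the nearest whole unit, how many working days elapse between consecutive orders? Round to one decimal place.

27.7 days

Optimal lot size Q* = (2 × 4,600 × $300 / $22)^½ ≈ 354.20 → Q = 354 units
Days between orders = 360 / (D/Q) = 360 / 12.994 ≈ 27.704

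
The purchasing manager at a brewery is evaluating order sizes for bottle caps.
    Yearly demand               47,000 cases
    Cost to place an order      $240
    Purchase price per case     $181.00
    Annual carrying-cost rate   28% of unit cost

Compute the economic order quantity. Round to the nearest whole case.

Holding cost per case per year: H = 28% × $181 = $50.6800
Q* = √(2·D·S / H) = √(2·47,000·240 / 50.68) = √445,146.0 ≈ 667.19

667 cases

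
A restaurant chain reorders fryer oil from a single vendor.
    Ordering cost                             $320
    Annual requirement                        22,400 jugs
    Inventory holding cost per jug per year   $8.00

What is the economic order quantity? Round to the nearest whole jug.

Q* = √(2·D·S / H) = √(2·22,400·320 / 8) = √1,792,000.0 ≈ 1,338.66

1,339 jugs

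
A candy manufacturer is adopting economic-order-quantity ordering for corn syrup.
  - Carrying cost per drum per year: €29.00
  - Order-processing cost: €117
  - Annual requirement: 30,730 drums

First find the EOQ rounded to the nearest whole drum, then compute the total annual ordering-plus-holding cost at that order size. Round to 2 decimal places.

2DS/H = 2·30,730·117/29 = 247,959.31
EOQ = √247,959.31 ≈ 497.96 → Q = 498 drums
Annual ordering cost = (D/Q)·S = (30,730/498) × 117 = €7,219.70
Annual holding cost  = (Q/2)·H = (498/2) × 29 = €7,221.00
Total = €7,219.70 + €7,221.00 = €14,440.70

€14,440.70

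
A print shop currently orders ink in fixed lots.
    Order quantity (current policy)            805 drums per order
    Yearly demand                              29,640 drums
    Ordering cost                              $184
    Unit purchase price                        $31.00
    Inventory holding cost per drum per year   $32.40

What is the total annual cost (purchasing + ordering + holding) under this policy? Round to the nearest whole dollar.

$938,656

Ordering: D/Q × S = 29,640/805 × $184 = $6,774.86
Holding:  Q/2 × H = 805/2 × $32.4 = $13,041.00
Purchase cost = D·C = 29,640 × 31 = $918,840.00
Total = $6,774.86 + $13,041.00 + $918,840.00 = $938,655.86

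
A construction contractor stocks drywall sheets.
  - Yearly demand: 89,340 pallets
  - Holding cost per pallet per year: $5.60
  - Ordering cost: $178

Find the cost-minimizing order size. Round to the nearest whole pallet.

Q* = √(2·D·S / H) = √(2·89,340·178 / 5.6) = √5,679,471.4 ≈ 2,383.16

2,383 pallets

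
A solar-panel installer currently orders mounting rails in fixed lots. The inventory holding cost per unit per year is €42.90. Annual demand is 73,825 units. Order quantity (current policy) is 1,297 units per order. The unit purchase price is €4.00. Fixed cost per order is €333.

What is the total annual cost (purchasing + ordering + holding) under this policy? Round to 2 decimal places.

€342,074.95

Annual ordering cost = (D/Q)·S = (73,825/1,297) × 333 = €18,954.30
Annual holding cost  = (Q/2)·H = (1,297/2) × 42.9 = €27,820.65
Purchase cost = D·C = 73,825 × 4 = €295,300.00
Total = €18,954.30 + €27,820.65 + €295,300.00 = €342,074.95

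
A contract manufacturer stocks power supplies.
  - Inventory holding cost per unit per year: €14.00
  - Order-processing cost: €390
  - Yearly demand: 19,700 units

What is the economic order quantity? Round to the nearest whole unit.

Optimal lot size Q* = (2 × 19,700 × €390 / €14)^½ ≈ 1,047.65

1,048 units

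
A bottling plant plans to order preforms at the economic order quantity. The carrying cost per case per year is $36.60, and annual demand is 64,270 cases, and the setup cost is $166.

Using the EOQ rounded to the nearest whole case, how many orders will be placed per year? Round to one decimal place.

84.1 orders per year

Optimal lot size Q* = (2 × 64,270 × $166 / $36.6)^½ ≈ 763.54 → Q = 764
Orders per year = D/Q = 64,270 / 764 = 84.123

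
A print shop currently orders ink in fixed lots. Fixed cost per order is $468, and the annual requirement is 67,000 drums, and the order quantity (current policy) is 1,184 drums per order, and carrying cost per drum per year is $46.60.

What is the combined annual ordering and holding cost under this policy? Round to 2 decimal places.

Ordering: D/Q × S = 67,000/1,184 × $468 = $26,483.11
Holding:  Q/2 × H = 1,184/2 × $46.6 = $27,587.20
Total = $26,483.11 + $27,587.20 = $54,070.31

$54,070.31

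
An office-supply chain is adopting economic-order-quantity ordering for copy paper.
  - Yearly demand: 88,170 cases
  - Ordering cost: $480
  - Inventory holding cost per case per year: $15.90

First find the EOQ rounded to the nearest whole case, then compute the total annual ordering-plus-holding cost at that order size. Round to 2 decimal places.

$36,685.51

EOQ = √(2DS/H) = √(2 × 88,170 × 480 / 15.9)
    = √(5,323,471.70) ≈ 2,307.26 → Q = 2,307 cases
Ordering: D/Q × S = 88,170/2,307 × $480 = $18,344.86
Holding:  Q/2 × H = 2,307/2 × $15.9 = $18,340.65
Total = $18,344.86 + $18,340.65 = $36,685.51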